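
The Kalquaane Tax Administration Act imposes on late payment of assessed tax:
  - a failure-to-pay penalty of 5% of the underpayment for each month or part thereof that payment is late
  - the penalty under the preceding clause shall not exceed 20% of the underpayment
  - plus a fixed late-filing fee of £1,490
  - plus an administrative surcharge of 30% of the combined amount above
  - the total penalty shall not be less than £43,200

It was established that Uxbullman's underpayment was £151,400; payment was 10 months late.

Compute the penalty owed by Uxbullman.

£43,200

Accrued rate: 5% × 10 = 50%, capped at 20% → 20%
Failure-to-pay penalty: 20% of £151,400 = £30,280
Penalty before surcharge: £30,280 + £1,490 = £31,770
Administrative surcharge: 30% of £31,770 = £9,531
Total penalty: £31,770 + £9,531 = £41,301
Minimum £43,200: £41,301 is below the minimum → £43,200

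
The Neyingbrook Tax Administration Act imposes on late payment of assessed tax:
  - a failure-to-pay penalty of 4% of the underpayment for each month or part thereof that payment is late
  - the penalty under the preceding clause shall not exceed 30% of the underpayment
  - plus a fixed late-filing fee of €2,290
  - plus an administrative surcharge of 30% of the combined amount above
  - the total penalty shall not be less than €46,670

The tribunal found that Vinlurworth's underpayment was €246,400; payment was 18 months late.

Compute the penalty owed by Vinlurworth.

Accrued rate: 4% × 18 = 72%, capped at 30% → 30%
Failure-to-pay penalty: 30% of €246,400 = €73,920
Penalty before surcharge: €73,920 + €2,290 = €76,210
Administrative surcharge: 30% of €76,210 = €22,863
Total penalty: €76,210 + €22,863 = €99,073
Minimum €46,670: €99,073 meets the minimum, no increase.

€99,073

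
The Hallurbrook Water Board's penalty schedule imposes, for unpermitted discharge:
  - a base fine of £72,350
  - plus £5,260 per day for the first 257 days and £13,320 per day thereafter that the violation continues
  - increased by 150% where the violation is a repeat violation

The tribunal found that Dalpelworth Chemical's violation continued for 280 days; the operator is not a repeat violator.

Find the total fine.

First 257 days: 257 × £5,260 = £1,351,820
Remaining days: (280 − 257) × £13,320 = £306,360
Per-day component: £1,351,820 + £306,360 = £1,658,180
Base plus per-day: £72,350 + £1,658,180 = £1,730,530
The operator is not a repeat violator: no 150% increase.

£1,730,530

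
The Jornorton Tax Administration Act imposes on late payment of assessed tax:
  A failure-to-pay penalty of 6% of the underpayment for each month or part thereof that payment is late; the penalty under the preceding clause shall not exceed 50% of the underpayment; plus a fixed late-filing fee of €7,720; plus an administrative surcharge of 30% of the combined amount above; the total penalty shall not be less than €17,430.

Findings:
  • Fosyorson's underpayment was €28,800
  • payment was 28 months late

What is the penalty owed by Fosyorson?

Penalty: €28,756

Accrued rate: 6% × 28 = 168%, capped at 50% → 50%
Failure-to-pay penalty: 50% of €28,800 = €14,400
Penalty before surcharge: €14,400 + €7,720 = €22,120
Administrative surcharge: 30% of €22,120 = €6,636
Total penalty: €22,120 + €6,636 = €28,756
Minimum €17,430: €28,756 meets the minimum, no increase.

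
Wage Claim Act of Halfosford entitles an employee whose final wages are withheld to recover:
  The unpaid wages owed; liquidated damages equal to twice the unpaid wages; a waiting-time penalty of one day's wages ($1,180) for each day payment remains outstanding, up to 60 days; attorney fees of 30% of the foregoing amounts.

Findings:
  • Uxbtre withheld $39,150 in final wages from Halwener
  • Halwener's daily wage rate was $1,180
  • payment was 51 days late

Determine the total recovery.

Doubled: 2 × $39,150 = $78,300
Penalty days: min(51, 60) = 51
Waiting-time penalty: 51 × $1,180 = $60,180
Subtotal: $39,150 + $78,300 + $60,180 = $177,630
Attorney fees: 30% of $177,630 = $53,289
Total award: $177,630 + $53,289 = $230,919

$230,919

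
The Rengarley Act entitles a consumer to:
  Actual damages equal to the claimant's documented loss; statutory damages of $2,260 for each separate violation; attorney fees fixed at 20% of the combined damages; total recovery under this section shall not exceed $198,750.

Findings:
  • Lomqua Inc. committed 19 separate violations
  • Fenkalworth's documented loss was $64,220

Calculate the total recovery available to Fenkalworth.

$128,592

Statutory damages: 19 × $2,260 = $42,940
Combined damages: $64,220 + $42,940 = $107,160
Attorney fees: 20% of $107,160 = $21,432
Total before cap: $107,160 + $21,432 = $128,592
Cap at $198,750: $128,592 is within the cap, no reduction.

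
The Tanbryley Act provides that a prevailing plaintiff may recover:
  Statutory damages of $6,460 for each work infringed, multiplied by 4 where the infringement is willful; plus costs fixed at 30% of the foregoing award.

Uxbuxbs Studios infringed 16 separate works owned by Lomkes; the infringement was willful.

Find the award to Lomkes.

Statutory damages: 16 × $6,460 = $103,360
Multiplied by 4: 4 × $103,360 = $413,440
Costs: 30% of $413,440 = $124,032
Award plus costs: $413,440 + $124,032 = $537,472

Award: $537,472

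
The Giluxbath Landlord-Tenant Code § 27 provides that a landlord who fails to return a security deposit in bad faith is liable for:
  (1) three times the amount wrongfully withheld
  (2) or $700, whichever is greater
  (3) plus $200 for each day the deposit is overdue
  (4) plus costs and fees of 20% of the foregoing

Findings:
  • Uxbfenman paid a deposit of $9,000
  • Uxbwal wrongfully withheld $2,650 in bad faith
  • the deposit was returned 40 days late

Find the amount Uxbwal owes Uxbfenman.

Trebled: 3 × $2,650 = $7,950
Minimum $700: $7,950 meets the minimum, no increase.
Late-return penalty: 40 × $200 = $8,000
Damages plus late penalty: $7,950 + $8,000 = $15,950
Costs and fees: 20% of $15,950 = $3,190
Total recovery: $15,950 + $3,190 = $19,140

$19,140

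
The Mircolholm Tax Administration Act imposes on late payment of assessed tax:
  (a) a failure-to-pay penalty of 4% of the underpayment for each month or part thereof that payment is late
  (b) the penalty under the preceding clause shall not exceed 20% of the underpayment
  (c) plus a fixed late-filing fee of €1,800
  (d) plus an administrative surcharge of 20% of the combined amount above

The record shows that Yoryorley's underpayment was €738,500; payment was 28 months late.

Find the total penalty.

€179,400

Accrued rate: 4% × 28 = 112%, capped at 20% → 20%
Failure-to-pay penalty: 20% of €738,500 = €147,700
Penalty before surcharge: €147,700 + €1,800 = €149,500
Administrative surcharge: 20% of €149,500 = €29,900
Total penalty: €149,500 + €29,900 = €179,400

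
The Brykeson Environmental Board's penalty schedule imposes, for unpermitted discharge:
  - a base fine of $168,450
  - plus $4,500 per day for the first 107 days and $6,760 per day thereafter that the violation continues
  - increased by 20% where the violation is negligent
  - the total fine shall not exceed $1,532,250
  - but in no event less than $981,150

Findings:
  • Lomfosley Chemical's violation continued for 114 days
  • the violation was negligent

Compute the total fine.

$981,150

First 107 days: 107 × $4,500 = $481,500
Remaining days: (114 − 107) × $6,760 = $47,320
Per-day component: $481,500 + $47,320 = $528,820
Base plus per-day: $168,450 + $528,820 = $697,270
Enhancement: 20% of $697,270 = $139,454
Enhanced fine: $697,270 + $139,454 = $836,724
Cap at $1,532,250: $836,724 is within the cap, no reduction.
Minimum $981,150: $836,724 is below the minimum → $981,150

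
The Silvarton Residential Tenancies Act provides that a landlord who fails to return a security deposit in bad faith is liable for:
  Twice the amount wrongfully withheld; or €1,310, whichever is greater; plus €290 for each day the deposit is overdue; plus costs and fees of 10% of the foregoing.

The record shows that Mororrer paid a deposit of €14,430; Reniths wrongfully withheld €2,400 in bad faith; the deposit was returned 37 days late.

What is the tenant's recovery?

Doubled: 2 × €2,400 = €4,800
Minimum €1,310: €4,800 meets the minimum, no increase.
Late-return penalty: 37 × €290 = €10,730
Damages plus late penalty: €4,800 + €10,730 = €15,530
Costs and fees: 10% of €15,530 = €1,553
Total recovery: €15,530 + €1,553 = €17,083

Recovery: €17,083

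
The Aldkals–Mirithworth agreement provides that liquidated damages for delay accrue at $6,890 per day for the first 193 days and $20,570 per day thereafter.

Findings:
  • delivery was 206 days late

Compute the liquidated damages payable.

$1,597,180

First 193 days: 193 × $6,890 = $1,329,770
Remaining days: (206 − 193) × $20,570 = $267,410
Accrued per-day damages: $1,329,770 + $267,410 = $1,597,180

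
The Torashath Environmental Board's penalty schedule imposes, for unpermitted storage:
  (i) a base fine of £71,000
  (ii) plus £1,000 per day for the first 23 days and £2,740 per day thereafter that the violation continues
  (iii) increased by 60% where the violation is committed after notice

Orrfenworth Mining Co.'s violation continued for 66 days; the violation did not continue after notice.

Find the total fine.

£211,820

First 23 days: 23 × £1,000 = £23,000
Remaining days: (66 − 23) × £2,740 = £117,820
Per-day component: £23,000 + £117,820 = £140,820
Base plus per-day: £71,000 + £140,820 = £211,820
The violation did not continue after notice: no 60% increase.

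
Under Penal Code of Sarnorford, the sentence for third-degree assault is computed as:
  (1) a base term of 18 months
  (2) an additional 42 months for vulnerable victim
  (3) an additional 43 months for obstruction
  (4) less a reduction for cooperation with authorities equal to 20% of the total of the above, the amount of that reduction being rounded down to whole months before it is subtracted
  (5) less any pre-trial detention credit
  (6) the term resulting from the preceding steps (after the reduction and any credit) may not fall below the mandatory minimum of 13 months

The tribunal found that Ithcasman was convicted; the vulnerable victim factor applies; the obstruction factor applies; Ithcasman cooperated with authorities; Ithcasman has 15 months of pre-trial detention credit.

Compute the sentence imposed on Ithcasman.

Vulnerable victim enhancement: +42 months
Obstruction enhancement: +43 months
Adjusted term: 18 months + 42 months + 43 months = 103 months
Cooperation with authorities reduction: 20% of 103 months = 20 months (rounded down)
After reduction: 103 − 20 = 83 months
Less pre-trial detention credit: 83 months − 15 months = 68 months
Minimum 13 months: 68 months meets the minimum, no increase.

Sentence: 68 months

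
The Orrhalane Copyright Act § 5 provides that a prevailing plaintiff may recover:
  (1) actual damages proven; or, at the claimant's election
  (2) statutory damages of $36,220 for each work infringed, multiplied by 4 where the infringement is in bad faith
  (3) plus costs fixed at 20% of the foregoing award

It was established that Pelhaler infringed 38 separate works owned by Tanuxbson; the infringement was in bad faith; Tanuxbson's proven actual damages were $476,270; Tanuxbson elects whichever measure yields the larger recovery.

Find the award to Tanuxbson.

$6,606,528

Statutory damages: 38 × $36,220 = $1,376,360
Multiplied by 4: 4 × $1,376,360 = $5,505,440
Greater of actual damages ($476,270) or enhanced statutory damages ($5,505,440): $5,505,440
Costs: 20% of $5,505,440 = $1,101,088
Award plus costs: $5,505,440 + $1,101,088 = $6,606,528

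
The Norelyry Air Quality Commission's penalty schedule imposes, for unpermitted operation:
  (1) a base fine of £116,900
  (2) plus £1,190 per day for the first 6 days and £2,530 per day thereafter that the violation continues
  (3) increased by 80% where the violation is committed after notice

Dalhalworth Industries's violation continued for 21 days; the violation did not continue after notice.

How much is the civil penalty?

First 6 days: 6 × £1,190 = £7,140
Remaining days: (21 − 6) × £2,530 = £37,950
Per-day component: £7,140 + £37,950 = £45,090
Base plus per-day: £116,900 + £45,090 = £161,990
The violation did not continue after notice: no 80% increase.

£161,990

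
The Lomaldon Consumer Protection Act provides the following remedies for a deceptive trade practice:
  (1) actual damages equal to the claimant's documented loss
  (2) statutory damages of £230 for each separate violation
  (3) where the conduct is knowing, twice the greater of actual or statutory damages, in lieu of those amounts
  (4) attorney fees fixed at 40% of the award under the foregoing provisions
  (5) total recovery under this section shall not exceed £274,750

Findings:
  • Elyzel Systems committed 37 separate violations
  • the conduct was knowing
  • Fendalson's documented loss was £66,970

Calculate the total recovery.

£187,516

Statutory damages: 37 × £230 = £8,510
Greater of actual damages (£66,970) or statutory damages (£8,510): £66,970
Doubled: 2 × £66,970 = £133,940
Attorney fees: 40% of £133,940 = £53,576
Total before cap: £133,940 + £53,576 = £187,516
Cap at £274,750: £187,516 is within the cap, no reduction.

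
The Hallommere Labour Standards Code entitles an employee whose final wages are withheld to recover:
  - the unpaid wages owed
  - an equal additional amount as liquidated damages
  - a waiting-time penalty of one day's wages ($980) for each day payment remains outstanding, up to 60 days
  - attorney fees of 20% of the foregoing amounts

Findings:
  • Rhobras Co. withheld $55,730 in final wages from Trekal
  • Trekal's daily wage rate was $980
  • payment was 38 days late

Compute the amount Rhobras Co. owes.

Liquidated damages (equal amount): $55,730
Penalty days: min(38, 60) = 38
Waiting-time penalty: 38 × $980 = $37,240
Subtotal: $55,730 + $55,730 + $37,240 = $148,700
Attorney fees: 20% of $148,700 = $29,740
Total award: $148,700 + $29,740 = $178,440

$178,440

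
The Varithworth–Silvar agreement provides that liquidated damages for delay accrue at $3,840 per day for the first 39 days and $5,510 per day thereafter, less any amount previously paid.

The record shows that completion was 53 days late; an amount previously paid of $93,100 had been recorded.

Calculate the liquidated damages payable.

$133,800

First 39 days: 39 × $3,840 = $149,760
Remaining days: (53 − 39) × $5,510 = $77,140
Accrued per-day damages: $149,760 + $77,140 = $226,900
Less amount previously paid: $226,900 − $93,100 = $133,800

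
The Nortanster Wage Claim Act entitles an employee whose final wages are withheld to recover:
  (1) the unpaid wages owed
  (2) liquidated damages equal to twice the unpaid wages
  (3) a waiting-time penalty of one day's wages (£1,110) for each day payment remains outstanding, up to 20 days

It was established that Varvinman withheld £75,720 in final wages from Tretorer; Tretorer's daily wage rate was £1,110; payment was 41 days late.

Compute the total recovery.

Doubled: 2 × £75,720 = £151,440
Penalty days: min(41, 20) = 20
Waiting-time penalty: 20 × £1,110 = £22,200
Total award: £75,720 + £151,440 + £22,200 = £249,360

£249,360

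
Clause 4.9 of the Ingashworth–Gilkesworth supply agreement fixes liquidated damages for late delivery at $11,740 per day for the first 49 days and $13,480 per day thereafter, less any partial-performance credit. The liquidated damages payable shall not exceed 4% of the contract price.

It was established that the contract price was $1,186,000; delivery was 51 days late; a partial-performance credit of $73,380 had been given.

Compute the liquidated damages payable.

First 49 days: 49 × $11,740 = $575,260
Remaining days: (51 − 49) × $13,480 = $26,960
Accrued per-day damages: $575,260 + $26,960 = $602,220
Less partial-performance credit: $602,220 − $73,380 = $528,840
Cap: 4% of $1,186,000 = $47,440
Cap at $47,440: $528,840 exceeds the cap → $47,440

$47,440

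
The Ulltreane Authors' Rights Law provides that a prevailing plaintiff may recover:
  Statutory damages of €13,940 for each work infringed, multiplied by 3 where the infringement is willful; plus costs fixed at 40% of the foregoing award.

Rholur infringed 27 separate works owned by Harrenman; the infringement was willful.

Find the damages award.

Statutory damages: 27 × €13,940 = €376,380
Trebled: 3 × €376,380 = €1,129,140
Costs: 40% of €1,129,140 = €451,656
Award plus costs: €1,129,140 + €451,656 = €1,580,796

€1,580,796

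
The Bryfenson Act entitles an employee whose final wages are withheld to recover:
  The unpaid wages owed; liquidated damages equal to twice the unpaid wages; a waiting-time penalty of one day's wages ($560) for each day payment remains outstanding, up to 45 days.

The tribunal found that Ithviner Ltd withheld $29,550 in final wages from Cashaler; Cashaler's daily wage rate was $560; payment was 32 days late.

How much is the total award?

Doubled: 2 × $29,550 = $59,100
Penalty days: min(32, 45) = 32
Waiting-time penalty: 32 × $560 = $17,920
Total award: $29,550 + $59,100 + $17,920 = $106,570

$106,570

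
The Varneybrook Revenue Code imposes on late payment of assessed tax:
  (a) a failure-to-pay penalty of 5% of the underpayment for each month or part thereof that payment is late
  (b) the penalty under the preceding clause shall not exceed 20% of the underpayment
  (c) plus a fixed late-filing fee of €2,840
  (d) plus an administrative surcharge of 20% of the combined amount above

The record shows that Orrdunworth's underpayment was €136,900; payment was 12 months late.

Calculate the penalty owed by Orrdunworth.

€36,264

Accrued rate: 5% × 12 = 60%, capped at 20% → 20%
Failure-to-pay penalty: 20% of €136,900 = €27,380
Penalty before surcharge: €27,380 + €2,840 = €30,220
Administrative surcharge: 20% of €30,220 = €6,044
Total penalty: €30,220 + €6,044 = €36,264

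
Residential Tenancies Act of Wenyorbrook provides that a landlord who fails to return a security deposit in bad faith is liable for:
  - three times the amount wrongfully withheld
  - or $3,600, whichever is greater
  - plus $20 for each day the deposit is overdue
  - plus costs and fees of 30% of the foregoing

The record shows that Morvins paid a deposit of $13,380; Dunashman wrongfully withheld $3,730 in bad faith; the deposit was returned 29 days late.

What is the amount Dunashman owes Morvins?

Trebled: 3 × $3,730 = $11,190
Minimum $3,600: $11,190 meets the minimum, no increase.
Late-return penalty: 29 × $20 = $580
Damages plus late penalty: $11,190 + $580 = $11,770
Costs and fees: 30% of $11,770 = $3,531
Total recovery: $11,770 + $3,531 = $15,301

$15,301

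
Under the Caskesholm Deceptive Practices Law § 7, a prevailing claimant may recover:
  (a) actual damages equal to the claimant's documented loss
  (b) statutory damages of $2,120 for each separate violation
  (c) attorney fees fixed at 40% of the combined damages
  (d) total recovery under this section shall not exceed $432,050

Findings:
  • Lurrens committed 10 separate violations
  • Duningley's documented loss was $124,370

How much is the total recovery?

$203,798

Statutory damages: 10 × $2,120 = $21,200
Combined damages: $124,370 + $21,200 = $145,570
Attorney fees: 40% of $145,570 = $58,228
Total before cap: $145,570 + $58,228 = $203,798
Cap at $432,050: $203,798 is within the cap, no reduction.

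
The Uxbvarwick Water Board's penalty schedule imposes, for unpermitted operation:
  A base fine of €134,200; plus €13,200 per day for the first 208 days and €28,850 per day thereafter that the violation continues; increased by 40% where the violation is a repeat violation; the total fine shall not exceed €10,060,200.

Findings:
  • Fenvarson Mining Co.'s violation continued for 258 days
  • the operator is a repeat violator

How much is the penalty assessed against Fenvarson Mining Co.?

First 208 days: 208 × €13,200 = €2,745,600
Remaining days: (258 − 208) × €28,850 = €1,442,500
Per-day component: €2,745,600 + €1,442,500 = €4,188,100
Base plus per-day: €134,200 + €4,188,100 = €4,322,300
Enhancement: 40% of €4,322,300 = €1,728,920
Enhanced fine: €4,322,300 + €1,728,920 = €6,051,220
Cap at €10,060,200: €6,051,220 is within the cap, no reduction.

€6,051,220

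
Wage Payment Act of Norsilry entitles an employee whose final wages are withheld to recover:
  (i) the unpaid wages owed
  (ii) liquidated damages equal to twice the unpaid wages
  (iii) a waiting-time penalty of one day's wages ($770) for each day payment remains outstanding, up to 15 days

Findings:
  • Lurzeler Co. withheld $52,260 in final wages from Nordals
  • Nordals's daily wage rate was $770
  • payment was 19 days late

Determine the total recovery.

Total award: $168,330

Doubled: 2 × $52,260 = $104,520
Penalty days: min(19, 15) = 15
Waiting-time penalty: 15 × $770 = $11,550
Total award: $52,260 + $104,520 + $11,550 = $168,330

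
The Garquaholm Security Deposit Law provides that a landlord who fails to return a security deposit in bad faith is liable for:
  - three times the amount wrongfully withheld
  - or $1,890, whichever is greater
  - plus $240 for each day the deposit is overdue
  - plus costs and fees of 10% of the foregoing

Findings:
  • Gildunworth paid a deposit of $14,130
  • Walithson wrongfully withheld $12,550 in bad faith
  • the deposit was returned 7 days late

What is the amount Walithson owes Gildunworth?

Trebled: 3 × $12,550 = $37,650
Minimum $1,890: $37,650 meets the minimum, no increase.
Late-return penalty: 7 × $240 = $1,680
Damages plus late penalty: $37,650 + $1,680 = $39,330
Costs and fees: 10% of $39,330 = $3,933
Total recovery: $39,330 + $3,933 = $43,263

$43,263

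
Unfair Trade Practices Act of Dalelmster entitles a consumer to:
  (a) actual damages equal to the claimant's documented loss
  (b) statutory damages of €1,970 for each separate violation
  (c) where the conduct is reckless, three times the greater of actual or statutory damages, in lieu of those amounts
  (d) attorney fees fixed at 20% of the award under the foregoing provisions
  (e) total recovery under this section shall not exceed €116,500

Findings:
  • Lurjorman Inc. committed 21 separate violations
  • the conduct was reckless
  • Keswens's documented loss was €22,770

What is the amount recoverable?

Statutory damages: 21 × €1,970 = €41,370
Greater of actual damages (€22,770) or statutory damages (€41,370): €41,370
Trebled: 3 × €41,370 = €124,110
Attorney fees: 20% of €124,110 = €24,822
Total before cap: €124,110 + €24,822 = €148,932
Cap at €116,500: €148,932 exceeds the cap → €116,500

€116,500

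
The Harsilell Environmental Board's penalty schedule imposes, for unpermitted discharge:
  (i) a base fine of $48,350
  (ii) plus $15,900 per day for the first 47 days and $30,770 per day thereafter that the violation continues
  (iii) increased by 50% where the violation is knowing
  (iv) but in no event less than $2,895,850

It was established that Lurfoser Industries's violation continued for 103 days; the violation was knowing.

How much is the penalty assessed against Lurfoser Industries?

First 47 days: 47 × $15,900 = $747,300
Remaining days: (103 − 47) × $30,770 = $1,723,120
Per-day component: $747,300 + $1,723,120 = $2,470,420
Base plus per-day: $48,350 + $2,470,420 = $2,518,770
Enhancement: 50% of $2,518,770 = $1,259,385
Enhanced fine: $2,518,770 + $1,259,385 = $3,778,155
Minimum $2,895,850: $3,778,155 meets the minimum, no increase.

$3,778,155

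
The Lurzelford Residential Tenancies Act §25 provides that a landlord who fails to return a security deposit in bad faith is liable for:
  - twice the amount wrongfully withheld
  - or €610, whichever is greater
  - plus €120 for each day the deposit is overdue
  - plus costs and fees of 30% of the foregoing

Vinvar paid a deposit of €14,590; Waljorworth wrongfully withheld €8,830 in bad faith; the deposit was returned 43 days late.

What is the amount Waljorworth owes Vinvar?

€29,666

Doubled: 2 × €8,830 = €17,660
Minimum €610: €17,660 meets the minimum, no increase.
Late-return penalty: 43 × €120 = €5,160
Damages plus late penalty: €17,660 + €5,160 = €22,820
Costs and fees: 30% of €22,820 = €6,846
Total recovery: €22,820 + €6,846 = €29,666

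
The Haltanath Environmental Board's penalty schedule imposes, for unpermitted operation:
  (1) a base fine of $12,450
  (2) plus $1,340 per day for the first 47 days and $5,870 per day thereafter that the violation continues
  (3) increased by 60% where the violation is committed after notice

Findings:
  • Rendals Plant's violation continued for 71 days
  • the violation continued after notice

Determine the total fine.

First 47 days: 47 × $1,340 = $62,980
Remaining days: (71 − 47) × $5,870 = $140,880
Per-day component: $62,980 + $140,880 = $203,860
Base plus per-day: $12,450 + $203,860 = $216,310
Enhancement: 60% of $216,310 = $129,786
Enhanced fine: $216,310 + $129,786 = $346,096

$346,096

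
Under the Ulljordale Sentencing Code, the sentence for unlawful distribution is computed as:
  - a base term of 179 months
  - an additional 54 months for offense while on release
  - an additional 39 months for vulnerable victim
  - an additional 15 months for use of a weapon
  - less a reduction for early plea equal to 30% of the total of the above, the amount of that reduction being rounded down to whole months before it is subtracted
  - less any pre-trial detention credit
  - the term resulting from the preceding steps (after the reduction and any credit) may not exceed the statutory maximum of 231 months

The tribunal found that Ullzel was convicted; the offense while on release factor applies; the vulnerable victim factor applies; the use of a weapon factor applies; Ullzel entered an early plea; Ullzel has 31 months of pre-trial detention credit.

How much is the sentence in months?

Offense while on release enhancement: +54 months
Vulnerable victim enhancement: +39 months
Use of a weapon enhancement: +15 months
Adjusted term: 179 months + 54 months + 39 months + 15 months = 287 months
Early plea reduction: 30% of 287 months = 86 months (rounded down)
After reduction: 287 − 86 = 201 months
Less pre-trial detention credit: 201 months − 31 months = 170 months
Cap at 231 months: 170 months is within the cap, no reduction.

170 months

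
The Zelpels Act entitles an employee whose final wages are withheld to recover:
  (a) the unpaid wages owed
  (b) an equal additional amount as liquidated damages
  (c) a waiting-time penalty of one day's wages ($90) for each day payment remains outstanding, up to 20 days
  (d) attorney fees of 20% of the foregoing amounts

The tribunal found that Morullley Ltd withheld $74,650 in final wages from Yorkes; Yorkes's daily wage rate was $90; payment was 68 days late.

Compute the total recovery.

Total award: $181,320

Liquidated damages (equal amount): $74,650
Penalty days: min(68, 20) = 20
Waiting-time penalty: 20 × $90 = $1,800
Subtotal: $74,650 + $74,650 + $1,800 = $151,100
Attorney fees: 20% of $151,100 = $30,220
Total award: $151,100 + $30,220 = $181,320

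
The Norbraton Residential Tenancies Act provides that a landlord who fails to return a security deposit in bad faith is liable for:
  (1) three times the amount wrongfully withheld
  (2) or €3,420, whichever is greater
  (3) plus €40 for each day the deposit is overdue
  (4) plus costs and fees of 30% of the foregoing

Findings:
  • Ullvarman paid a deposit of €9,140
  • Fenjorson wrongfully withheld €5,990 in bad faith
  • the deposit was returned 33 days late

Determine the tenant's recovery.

€25,077

Trebled: 3 × €5,990 = €17,970
Minimum €3,420: €17,970 meets the minimum, no increase.
Late-return penalty: 33 × €40 = €1,320
Damages plus late penalty: €17,970 + €1,320 = €19,290
Costs and fees: 30% of €19,290 = €5,787
Total recovery: €19,290 + €5,787 = €25,077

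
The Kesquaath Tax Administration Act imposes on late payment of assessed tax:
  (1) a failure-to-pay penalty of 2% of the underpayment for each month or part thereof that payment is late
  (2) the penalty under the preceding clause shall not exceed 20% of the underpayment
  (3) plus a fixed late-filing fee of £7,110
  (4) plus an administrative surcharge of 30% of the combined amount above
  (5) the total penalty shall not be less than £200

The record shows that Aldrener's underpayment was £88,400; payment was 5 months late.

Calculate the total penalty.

Accrued rate: 2% × 5 = 10%, capped at 20% → 10%
Failure-to-pay penalty: 10% of £88,400 = £8,840
Penalty before surcharge: £8,840 + £7,110 = £15,950
Administrative surcharge: 30% of £15,950 = £4,785
Total penalty: £15,950 + £4,785 = £20,735
Minimum £200: £20,735 meets the minimum, no increase.

£20,735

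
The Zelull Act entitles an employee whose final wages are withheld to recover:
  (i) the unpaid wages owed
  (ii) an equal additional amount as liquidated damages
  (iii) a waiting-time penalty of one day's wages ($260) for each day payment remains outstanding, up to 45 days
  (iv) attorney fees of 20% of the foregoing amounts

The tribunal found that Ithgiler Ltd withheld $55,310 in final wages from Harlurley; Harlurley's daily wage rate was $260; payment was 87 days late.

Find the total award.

$146,784

Liquidated damages (equal amount): $55,310
Penalty days: min(87, 45) = 45
Waiting-time penalty: 45 × $260 = $11,700
Subtotal: $55,310 + $55,310 + $11,700 = $122,320
Attorney fees: 20% of $122,320 = $24,464
Total award: $122,320 + $24,464 = $146,784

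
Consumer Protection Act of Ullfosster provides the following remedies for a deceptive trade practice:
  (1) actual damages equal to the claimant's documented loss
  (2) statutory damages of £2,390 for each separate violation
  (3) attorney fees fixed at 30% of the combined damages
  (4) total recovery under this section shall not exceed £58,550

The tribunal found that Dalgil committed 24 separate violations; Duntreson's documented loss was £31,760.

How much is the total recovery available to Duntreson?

£58,550

Statutory damages: 24 × £2,390 = £57,360
Combined damages: £31,760 + £57,360 = £89,120
Attorney fees: 30% of £89,120 = £26,736
Total before cap: £89,120 + £26,736 = £115,856
Cap at £58,550: £115,856 exceeds the cap → £58,550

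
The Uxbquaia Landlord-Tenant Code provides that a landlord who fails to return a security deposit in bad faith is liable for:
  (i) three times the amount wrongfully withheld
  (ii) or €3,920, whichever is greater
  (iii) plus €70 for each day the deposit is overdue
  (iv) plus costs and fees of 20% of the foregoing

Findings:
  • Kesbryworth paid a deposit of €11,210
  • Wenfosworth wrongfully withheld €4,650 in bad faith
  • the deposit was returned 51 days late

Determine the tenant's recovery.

Trebled: 3 × €4,650 = €13,950
Minimum €3,920: €13,950 meets the minimum, no increase.
Late-return penalty: 51 × €70 = €3,570
Damages plus late penalty: €13,950 + €3,570 = €17,520
Costs and fees: 20% of €17,520 = €3,504
Total recovery: €17,520 + €3,504 = €21,024

€21,024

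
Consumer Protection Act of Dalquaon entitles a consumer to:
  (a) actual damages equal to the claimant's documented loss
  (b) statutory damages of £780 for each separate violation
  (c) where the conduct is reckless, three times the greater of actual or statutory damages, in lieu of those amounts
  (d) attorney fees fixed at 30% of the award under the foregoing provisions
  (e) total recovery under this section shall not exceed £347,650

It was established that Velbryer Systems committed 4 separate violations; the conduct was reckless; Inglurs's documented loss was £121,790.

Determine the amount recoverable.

Total recovery: £347,650

Statutory damages: 4 × £780 = £3,120
Greater of actual damages (£121,790) or statutory damages (£3,120): £121,790
Trebled: 3 × £121,790 = £365,370
Attorney fees: 30% of £365,370 = £109,611
Total before cap: £365,370 + £109,611 = £474,981
Cap at £347,650: £474,981 exceeds the cap → £347,650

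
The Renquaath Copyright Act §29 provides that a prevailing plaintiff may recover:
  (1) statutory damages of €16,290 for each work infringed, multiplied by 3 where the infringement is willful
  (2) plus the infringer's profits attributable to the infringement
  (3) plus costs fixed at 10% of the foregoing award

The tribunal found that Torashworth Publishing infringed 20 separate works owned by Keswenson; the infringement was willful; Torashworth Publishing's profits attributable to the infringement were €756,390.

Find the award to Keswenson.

€1,907,169

Statutory damages: 20 × €16,290 = €325,800
Trebled: 3 × €325,800 = €977,400
Combined award: €977,400 + €756,390 = €1,733,790
Costs: 10% of €1,733,790 = €173,379
Award plus costs: €1,733,790 + €173,379 = €1,907,169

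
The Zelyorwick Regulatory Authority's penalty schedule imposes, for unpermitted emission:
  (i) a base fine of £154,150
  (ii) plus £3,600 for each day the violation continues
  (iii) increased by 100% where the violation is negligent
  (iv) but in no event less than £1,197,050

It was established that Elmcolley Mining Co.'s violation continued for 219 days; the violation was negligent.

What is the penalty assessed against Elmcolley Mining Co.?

£1,885,100

Per-day component: 219 × £3,600 = £788,400
Base plus per-day: £154,150 + £788,400 = £942,550
Enhancement: 100% of £942,550 = £942,550
Enhanced fine: £942,550 + £942,550 = £1,885,100
Minimum £1,197,050: £1,885,100 meets the minimum, no increase.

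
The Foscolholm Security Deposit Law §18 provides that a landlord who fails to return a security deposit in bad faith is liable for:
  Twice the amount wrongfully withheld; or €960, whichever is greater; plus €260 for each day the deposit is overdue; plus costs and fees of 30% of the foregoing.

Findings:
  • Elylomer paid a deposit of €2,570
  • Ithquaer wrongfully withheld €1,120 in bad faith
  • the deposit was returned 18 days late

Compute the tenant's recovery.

€8,996

Doubled: 2 × €1,120 = €2,240
Minimum €960: €2,240 meets the minimum, no increase.
Late-return penalty: 18 × €260 = €4,680
Damages plus late penalty: €2,240 + €4,680 = €6,920
Costs and fees: 30% of €6,920 = €2,076
Total recovery: €6,920 + €2,076 = €8,996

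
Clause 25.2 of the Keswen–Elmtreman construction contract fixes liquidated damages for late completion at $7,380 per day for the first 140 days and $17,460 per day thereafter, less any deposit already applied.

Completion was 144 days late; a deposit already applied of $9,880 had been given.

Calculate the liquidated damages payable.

$1,093,160

First 140 days: 140 × $7,380 = $1,033,200
Remaining days: (144 − 140) × $17,460 = $69,840
Accrued per-day damages: $1,033,200 + $69,840 = $1,103,040
Less deposit already applied: $1,103,040 − $9,880 = $1,093,160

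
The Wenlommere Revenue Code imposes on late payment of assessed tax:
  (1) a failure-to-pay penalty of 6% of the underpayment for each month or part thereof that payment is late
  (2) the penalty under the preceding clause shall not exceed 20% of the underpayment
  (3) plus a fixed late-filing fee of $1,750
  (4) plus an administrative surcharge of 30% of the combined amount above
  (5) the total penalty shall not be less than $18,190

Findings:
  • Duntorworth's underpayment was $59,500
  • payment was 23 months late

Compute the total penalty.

$18,190

Accrued rate: 6% × 23 = 138%, capped at 20% → 20%
Failure-to-pay penalty: 20% of $59,500 = $11,900
Penalty before surcharge: $11,900 + $1,750 = $13,650
Administrative surcharge: 30% of $13,650 = $4,095
Total penalty: $13,650 + $4,095 = $17,745
Minimum $18,190: $17,745 is below the minimum → $18,190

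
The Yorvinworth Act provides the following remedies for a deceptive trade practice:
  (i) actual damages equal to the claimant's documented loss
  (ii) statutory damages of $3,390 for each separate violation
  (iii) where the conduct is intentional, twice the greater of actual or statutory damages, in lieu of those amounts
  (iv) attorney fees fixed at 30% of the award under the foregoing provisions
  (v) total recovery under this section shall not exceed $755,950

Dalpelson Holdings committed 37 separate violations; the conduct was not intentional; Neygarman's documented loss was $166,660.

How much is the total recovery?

$379,717

Statutory damages: 37 × $3,390 = $125,430
Conduct not intentional: the in-lieu enhancement does not apply.
Actual plus statutory damages: $166,660 + $125,430 = $292,090
Attorney fees: 30% of $292,090 = $87,627
Total before cap: $292,090 + $87,627 = $379,717
Cap at $755,950: $379,717 is within the cap, no reduction.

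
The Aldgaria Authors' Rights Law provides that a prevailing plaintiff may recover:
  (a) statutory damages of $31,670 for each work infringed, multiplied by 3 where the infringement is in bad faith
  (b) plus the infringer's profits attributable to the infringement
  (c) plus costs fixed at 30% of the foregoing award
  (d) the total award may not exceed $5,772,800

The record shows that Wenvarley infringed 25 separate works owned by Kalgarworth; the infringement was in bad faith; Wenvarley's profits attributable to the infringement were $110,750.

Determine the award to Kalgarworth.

Statutory damages: 25 × $31,670 = $791,750
Trebled: 3 × $791,750 = $2,375,250
Combined award: $2,375,250 + $110,750 = $2,486,000
Costs: 30% of $2,486,000 = $745,800
Award plus costs: $2,486,000 + $745,800 = $3,231,800
Cap at $5,772,800: $3,231,800 is within the cap, no reduction.

$3,231,800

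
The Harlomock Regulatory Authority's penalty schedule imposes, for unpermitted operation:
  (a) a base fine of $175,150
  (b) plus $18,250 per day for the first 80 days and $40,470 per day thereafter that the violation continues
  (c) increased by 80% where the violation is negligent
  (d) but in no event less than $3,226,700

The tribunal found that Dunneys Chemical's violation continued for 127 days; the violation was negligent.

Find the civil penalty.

$6,367,032

First 80 days: 80 × $18,250 = $1,460,000
Remaining days: (127 − 80) × $40,470 = $1,902,090
Per-day component: $1,460,000 + $1,902,090 = $3,362,090
Base plus per-day: $175,150 + $3,362,090 = $3,537,240
Enhancement: 80% of $3,537,240 = $2,829,792
Enhanced fine: $3,537,240 + $2,829,792 = $6,367,032
Minimum $3,226,700: $6,367,032 meets the minimum, no increase.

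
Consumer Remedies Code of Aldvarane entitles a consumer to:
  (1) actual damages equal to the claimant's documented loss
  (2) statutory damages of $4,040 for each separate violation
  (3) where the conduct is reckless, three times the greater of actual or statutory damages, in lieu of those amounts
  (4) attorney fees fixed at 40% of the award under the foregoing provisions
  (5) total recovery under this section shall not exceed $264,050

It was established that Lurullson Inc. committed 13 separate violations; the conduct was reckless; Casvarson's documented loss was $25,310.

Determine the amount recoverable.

$220,584

Statutory damages: 13 × $4,040 = $52,520
Greater of actual damages ($25,310) or statutory damages ($52,520): $52,520
Trebled: 3 × $52,520 = $157,560
Attorney fees: 40% of $157,560 = $63,024
Total before cap: $157,560 + $63,024 = $220,584
Cap at $264,050: $220,584 is within the cap, no reduction.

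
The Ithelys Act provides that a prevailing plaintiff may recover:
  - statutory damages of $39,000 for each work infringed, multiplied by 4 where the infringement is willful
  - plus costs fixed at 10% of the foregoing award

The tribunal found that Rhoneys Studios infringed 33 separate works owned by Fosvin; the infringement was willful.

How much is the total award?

Statutory damages: 33 × $39,000 = $1,287,000
Multiplied by 4: 4 × $1,287,000 = $5,148,000
Costs: 10% of $5,148,000 = $514,800
Award plus costs: $5,148,000 + $514,800 = $5,662,800

$5,662,800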